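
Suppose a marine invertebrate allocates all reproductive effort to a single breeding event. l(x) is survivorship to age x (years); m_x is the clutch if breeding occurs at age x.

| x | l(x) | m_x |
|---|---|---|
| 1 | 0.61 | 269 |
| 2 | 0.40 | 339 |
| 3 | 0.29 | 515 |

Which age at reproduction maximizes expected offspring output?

Expected offspring if breeding at age x = l(x) × m_x:
  age 1: 0.61 × 269 = 164.090
  age 2: 0.40 × 339 = 135.600
  age 3: 0.29 × 515 = 149.350
Maximum at age 1 (164.090).

1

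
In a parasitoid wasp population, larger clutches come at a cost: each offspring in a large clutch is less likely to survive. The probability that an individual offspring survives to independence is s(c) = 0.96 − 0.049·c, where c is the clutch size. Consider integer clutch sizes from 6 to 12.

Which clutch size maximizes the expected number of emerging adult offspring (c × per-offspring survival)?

10

Expected emerging adult offspring = c × s(c):
  c=6: 6 × 0.666 = 3.996
  c=7: 7 × 0.617 = 4.319
  c=8: 8 × 0.568 = 4.544
  c=9: 9 × 0.519 = 4.671
  c=10: 10 × 0.470 = 4.700
  c=11: 11 × 0.421 = 4.631
  c=12: 12 × 0.372 = 4.464
Maximum at c = 10 (4.700 emerging adult offspring).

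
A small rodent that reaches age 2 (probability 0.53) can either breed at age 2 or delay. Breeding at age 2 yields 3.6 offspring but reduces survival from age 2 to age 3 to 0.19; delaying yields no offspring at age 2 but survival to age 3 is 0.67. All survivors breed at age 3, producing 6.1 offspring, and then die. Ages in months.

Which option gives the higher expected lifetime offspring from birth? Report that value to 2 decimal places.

2.52

breed at age 2: R₀ = 0.53 × (3.6 + 0.19 × 6.1) = 0.53 × 4.7590 = 2.5223
delay to age 3: R₀ = 0.53 × (0.67 × 6.1) = 0.53 × 4.0870 = 2.1661
Higher: breed at age 2 (2.5223).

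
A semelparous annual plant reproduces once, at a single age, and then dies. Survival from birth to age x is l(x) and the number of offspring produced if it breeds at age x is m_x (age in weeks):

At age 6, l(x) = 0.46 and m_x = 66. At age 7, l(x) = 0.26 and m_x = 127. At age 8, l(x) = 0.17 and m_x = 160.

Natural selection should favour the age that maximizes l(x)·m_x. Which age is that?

7

Expected offspring if breeding at age x = l(x) × m_x:
  age 6: 0.46 × 66 = 30.360
  age 7: 0.26 × 127 = 33.020
  age 8: 0.17 × 160 = 27.200
Maximum at age 7 (33.020).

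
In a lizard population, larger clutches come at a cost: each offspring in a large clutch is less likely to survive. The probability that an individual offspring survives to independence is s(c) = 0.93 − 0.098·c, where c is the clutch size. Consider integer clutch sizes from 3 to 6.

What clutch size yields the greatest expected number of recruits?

5

Expected recruits = c × s(c):
  c=3: 3 × 0.636 = 1.908
  c=4: 4 × 0.538 = 2.152
  c=5: 5 × 0.440 = 2.200
  c=6: 6 × 0.342 = 2.052
Maximum at c = 5 (2.200 recruits).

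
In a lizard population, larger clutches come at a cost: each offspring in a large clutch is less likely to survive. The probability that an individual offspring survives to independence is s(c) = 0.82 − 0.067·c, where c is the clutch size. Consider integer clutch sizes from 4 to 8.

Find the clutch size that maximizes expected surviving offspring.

Expected surviving offspring = c × s(c):
  c=4: 4 × 0.552 = 2.208
  c=5: 5 × 0.485 = 2.425
  c=6: 6 × 0.418 = 2.508
  c=7: 7 × 0.351 = 2.457
  c=8: 8 × 0.284 = 2.272
Maximum at c = 6 (2.508 surviving offspring).

6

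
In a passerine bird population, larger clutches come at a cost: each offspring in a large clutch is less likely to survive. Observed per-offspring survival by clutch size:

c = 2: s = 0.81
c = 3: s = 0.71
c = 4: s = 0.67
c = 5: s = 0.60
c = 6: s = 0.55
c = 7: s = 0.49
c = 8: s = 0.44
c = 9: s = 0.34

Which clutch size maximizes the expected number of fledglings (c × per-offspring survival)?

Expected fledglings = c × s(c):
  c=2: 2 × 0.81 = 1.620
  c=3: 3 × 0.71 = 2.130
  c=4: 4 × 0.67 = 2.680
  c=5: 5 × 0.60 = 3.000
  c=6: 6 × 0.55 = 3.300
  c=7: 7 × 0.49 = 3.430
  c=8: 8 × 0.44 = 3.520
  c=9: 9 × 0.34 = 3.060
Maximum at c = 8 (3.520 fledglings).

8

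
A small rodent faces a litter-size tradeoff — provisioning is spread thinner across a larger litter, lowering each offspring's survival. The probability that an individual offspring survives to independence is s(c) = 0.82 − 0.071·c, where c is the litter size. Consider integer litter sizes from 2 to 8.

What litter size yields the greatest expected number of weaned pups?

Expected weaned pups = c × s(c):
  c=2: 2 × 0.678 = 1.356
  c=3: 3 × 0.607 = 1.821
  c=4: 4 × 0.536 = 2.144
  c=5: 5 × 0.465 = 2.325
  c=6: 6 × 0.394 = 2.364
  c=7: 7 × 0.323 = 2.261
  c=8: 8 × 0.252 = 2.016
Maximum at c = 6 (2.364 weaned pups).

6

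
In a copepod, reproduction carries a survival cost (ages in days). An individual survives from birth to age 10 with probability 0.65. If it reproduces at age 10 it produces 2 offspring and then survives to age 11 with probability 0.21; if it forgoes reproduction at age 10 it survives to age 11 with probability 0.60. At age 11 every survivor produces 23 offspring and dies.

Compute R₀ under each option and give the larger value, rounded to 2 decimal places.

8.97

breed at age 10: R₀ = 0.65 × (2 + 0.21 × 23) = 0.65 × 6.8300 = 4.4395
delay to age 11: R₀ = 0.65 × (0.60 × 23) = 0.65 × 13.8000 = 8.9700
Higher: delay to age 11 (8.9700).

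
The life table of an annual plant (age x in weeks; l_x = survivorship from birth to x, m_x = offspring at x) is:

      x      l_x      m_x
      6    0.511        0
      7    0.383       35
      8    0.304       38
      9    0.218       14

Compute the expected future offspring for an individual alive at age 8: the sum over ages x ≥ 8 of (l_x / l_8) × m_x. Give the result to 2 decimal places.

l_8 = 0.304. Conditional survival from age 8 to x is l_x / l_8.
  x=8: (0.304/0.304) × 38 = 38.0000
  x=9: (0.218/0.304) × 14 = 10.0395
Sum = 38.0000 + 10.0395 = 48.0395

48.04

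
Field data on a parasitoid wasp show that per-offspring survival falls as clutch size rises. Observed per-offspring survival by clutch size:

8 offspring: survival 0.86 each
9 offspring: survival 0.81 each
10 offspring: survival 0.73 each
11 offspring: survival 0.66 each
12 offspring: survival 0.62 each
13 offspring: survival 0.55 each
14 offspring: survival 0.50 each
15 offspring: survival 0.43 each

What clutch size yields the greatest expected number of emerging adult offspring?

12

Expected emerging adult offspring = c × s(c):
  c=8: 8 × 0.86 = 6.880
  c=9: 9 × 0.81 = 7.290
  c=10: 10 × 0.73 = 7.300
  c=11: 11 × 0.66 = 7.260
  c=12: 12 × 0.62 = 7.440
  c=13: 13 × 0.55 = 7.150
  c=14: 14 × 0.50 = 7.000
  c=15: 15 × 0.43 = 6.450
Maximum at c = 12 (7.440 emerging adult offspring).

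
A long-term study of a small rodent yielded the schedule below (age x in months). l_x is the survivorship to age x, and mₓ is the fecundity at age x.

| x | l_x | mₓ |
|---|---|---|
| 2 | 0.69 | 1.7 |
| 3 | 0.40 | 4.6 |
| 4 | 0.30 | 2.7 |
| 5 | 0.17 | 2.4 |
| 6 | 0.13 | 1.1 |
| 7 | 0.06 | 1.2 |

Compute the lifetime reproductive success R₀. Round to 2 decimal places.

4.45

R₀ = Σ l_x mₓ:
  age 2: 0.69 × 1.7 = 1.1730
  age 3: 0.40 × 4.6 = 1.8400
  age 4: 0.30 × 2.7 = 0.8100
  age 5: 0.17 × 2.4 = 0.4080
  age 6: 0.13 × 1.1 = 0.1430
  age 7: 0.06 × 1.2 = 0.0720
R₀ = 1.1730 + 1.8400 + 0.8100 + 0.4080 + 0.1430 + 0.0720 = 4.4460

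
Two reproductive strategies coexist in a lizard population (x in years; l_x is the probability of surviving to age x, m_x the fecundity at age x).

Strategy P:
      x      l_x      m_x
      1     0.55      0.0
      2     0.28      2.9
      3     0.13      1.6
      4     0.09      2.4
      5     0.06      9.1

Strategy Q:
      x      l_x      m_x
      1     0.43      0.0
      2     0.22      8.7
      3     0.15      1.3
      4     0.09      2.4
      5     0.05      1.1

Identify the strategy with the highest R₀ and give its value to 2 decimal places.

Strategy P: R₀ = 0.55×0.0 + 0.28×2.9 + 0.13×1.6 + 0.09×2.4 + 0.06×9.1 = 1.7820
Strategy Q: R₀ = 0.43×0.0 + 0.22×8.7 + 0.15×1.3 + 0.09×2.4 + 0.05×1.1 = 2.3800
Highest R₀: strategy Q with 2.3800.

2.38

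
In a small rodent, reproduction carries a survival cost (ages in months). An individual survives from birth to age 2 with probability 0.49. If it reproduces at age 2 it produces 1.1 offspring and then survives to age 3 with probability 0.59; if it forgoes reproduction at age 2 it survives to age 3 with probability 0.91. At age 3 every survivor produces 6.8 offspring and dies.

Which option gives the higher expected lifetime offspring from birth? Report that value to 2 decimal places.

3.03

breed at age 2: R₀ = 0.49 × (1.1 + 0.59 × 6.8) = 0.49 × 5.1120 = 2.5049
delay to age 3: R₀ = 0.49 × (0.91 × 6.8) = 0.49 × 6.1880 = 3.0321
Higher: delay to age 3 (3.0321).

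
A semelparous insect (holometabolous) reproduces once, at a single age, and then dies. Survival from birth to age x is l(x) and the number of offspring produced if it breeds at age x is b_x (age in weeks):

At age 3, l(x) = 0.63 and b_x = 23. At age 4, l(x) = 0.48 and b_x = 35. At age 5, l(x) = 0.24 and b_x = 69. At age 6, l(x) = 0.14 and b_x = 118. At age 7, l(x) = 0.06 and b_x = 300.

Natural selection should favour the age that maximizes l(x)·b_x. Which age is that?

Expected offspring if breeding at age x = l(x) × b_x:
  age 3: 0.63 × 23 = 14.490
  age 4: 0.48 × 35 = 16.800
  age 5: 0.24 × 69 = 16.560
  age 6: 0.14 × 118 = 16.520
  age 7: 0.06 × 300 = 18.000
Maximum at age 7 (18.000).

7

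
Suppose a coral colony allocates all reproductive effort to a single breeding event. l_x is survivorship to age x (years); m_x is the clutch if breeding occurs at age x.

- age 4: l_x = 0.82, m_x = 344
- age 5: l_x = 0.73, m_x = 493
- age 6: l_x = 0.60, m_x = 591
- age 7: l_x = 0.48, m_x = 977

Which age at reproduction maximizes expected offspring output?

Expected offspring if breeding at age x = l_x × m_x:
  age 4: 0.82 × 344 = 282.080
  age 5: 0.73 × 493 = 359.890
  age 6: 0.60 × 591 = 354.600
  age 7: 0.48 × 977 = 468.960
Maximum at age 7 (468.960).

7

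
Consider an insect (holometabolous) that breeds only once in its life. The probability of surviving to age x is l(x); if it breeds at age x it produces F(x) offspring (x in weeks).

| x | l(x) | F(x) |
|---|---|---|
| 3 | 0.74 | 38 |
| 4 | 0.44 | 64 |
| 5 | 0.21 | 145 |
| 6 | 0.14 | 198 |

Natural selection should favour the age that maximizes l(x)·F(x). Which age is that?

Expected offspring if breeding at age x = l(x) × F(x):
  age 3: 0.74 × 38 = 28.120
  age 4: 0.44 × 64 = 28.160
  age 5: 0.21 × 145 = 30.450
  age 6: 0.14 × 198 = 27.720
Maximum at age 5 (30.450).

5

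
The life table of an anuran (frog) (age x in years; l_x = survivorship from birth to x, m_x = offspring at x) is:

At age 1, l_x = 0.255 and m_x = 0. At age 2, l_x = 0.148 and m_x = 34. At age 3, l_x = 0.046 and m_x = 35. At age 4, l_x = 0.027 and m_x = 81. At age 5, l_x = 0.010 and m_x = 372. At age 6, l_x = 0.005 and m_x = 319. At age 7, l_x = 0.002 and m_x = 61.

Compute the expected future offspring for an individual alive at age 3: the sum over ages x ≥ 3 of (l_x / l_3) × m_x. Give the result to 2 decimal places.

200.74

l_3 = 0.046. Conditional survival from age 3 to x is l_x / l_3.
  x=3: (0.046/0.046) × 35 = 35.0000
  x=4: (0.027/0.046) × 81 = 47.5435
  x=5: (0.010/0.046) × 372 = 80.8696
  x=6: (0.005/0.046) × 319 = 34.6739
  x=7: (0.002/0.046) × 61 = 2.6522
Sum = 35.0000 + 47.5435 + 80.8696 + 34.6739 + 2.6522 = 200.7391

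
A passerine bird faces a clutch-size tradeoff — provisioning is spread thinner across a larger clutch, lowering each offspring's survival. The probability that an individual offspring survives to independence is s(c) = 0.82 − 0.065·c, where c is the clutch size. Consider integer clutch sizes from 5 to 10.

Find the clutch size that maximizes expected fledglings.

Expected fledglings = c × s(c):
  c=5: 5 × 0.495 = 2.475
  c=6: 6 × 0.430 = 2.580
  c=7: 7 × 0.365 = 2.555
  c=8: 8 × 0.300 = 2.400
  c=9: 9 × 0.235 = 2.115
  c=10: 10 × 0.170 = 1.700
Maximum at c = 6 (2.580 fledglings).

6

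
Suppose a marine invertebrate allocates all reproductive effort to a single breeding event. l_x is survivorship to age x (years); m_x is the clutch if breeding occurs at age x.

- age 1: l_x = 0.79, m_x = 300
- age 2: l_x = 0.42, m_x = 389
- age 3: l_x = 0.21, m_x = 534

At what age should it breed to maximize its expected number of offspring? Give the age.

Expected offspring if breeding at age x = l_x × m_x:
  age 1: 0.79 × 300 = 237.000
  age 2: 0.42 × 389 = 163.380
  age 3: 0.21 × 534 = 112.140
Maximum at age 1 (237.000).

1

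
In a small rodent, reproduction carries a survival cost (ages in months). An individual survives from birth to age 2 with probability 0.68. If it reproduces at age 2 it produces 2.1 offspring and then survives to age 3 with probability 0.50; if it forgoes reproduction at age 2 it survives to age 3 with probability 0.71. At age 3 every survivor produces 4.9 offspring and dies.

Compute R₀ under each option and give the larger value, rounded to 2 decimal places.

breed at age 2: R₀ = 0.68 × (2.1 + 0.50 × 4.9) = 0.68 × 4.5500 = 3.0940
delay to age 3: R₀ = 0.68 × (0.71 × 4.9) = 0.68 × 3.4790 = 2.3657
Higher: breed at age 2 (3.0940).

3.09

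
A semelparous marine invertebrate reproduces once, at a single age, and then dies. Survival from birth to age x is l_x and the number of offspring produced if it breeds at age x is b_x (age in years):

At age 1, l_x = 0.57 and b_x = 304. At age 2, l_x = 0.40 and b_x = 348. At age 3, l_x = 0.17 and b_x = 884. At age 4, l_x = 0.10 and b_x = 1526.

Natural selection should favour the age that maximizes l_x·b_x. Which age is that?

1

Expected offspring if breeding at age x = l_x × b_x:
  age 1: 0.57 × 304 = 173.280
  age 2: 0.40 × 348 = 139.200
  age 3: 0.17 × 884 = 150.280
  age 4: 0.10 × 1526 = 152.600
Maximum at age 1 (173.280).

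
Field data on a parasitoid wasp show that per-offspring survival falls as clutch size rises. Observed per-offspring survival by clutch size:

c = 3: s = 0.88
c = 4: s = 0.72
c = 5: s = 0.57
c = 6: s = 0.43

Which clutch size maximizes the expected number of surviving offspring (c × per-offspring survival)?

Expected surviving offspring = c × s(c):
  c=3: 3 × 0.88 = 2.640
  c=4: 4 × 0.72 = 2.880
  c=5: 5 × 0.57 = 2.850
  c=6: 6 × 0.43 = 2.580
Maximum at c = 4 (2.880 surviving offspring).

4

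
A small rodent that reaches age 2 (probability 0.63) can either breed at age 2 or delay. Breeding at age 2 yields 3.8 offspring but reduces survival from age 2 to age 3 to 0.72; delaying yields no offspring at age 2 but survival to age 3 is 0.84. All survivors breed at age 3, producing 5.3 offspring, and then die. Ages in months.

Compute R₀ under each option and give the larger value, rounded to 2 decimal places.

breed at age 2: R₀ = 0.63 × (3.8 + 0.72 × 5.3) = 0.63 × 7.6160 = 4.7981
delay to age 3: R₀ = 0.63 × (0.84 × 5.3) = 0.63 × 4.4520 = 2.8048
Higher: breed at age 2 (4.7981).

4.80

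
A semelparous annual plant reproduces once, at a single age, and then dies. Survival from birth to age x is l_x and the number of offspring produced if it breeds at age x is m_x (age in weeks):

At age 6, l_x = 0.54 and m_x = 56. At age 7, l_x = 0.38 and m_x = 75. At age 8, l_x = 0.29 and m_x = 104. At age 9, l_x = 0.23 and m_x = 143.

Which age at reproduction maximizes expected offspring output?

9

Expected offspring if breeding at age x = l_x × m_x:
  age 6: 0.54 × 56 = 30.240
  age 7: 0.38 × 75 = 28.500
  age 8: 0.29 × 104 = 30.160
  age 9: 0.23 × 143 = 32.890
Maximum at age 9 (32.890).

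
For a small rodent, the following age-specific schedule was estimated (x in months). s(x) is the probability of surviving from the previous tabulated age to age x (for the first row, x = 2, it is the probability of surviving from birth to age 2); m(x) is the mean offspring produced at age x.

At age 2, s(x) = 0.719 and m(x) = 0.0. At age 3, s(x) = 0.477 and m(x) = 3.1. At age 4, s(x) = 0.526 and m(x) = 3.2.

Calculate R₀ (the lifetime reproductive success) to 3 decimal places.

1.640

Survivorship from birth: l_x = s_2·s_3·…·s_x.
  l_2 = 0.71900
  l_3 = 0.34296
  l_4 = 0.18040
R₀ = Σ l_x m(x):
  age 2: 0.71900 × 0.0 = 0.0000
  age 3: 0.34296 × 3.1 = 1.0632
  age 4: 0.18040 × 3.2 = 0.5773
R₀ = 0.0000 + 1.0632 + 0.5773 = 1.6405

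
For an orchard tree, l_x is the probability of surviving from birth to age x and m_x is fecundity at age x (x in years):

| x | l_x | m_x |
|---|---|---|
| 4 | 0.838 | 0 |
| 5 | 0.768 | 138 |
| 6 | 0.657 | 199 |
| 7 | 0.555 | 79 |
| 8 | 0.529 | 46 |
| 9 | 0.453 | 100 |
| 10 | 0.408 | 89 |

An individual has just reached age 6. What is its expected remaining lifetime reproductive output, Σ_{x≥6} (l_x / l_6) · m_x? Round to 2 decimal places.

l_6 = 0.657. Conditional survival from age 6 to x is l_x / l_6.
  x=6: (0.657/0.657) × 199 = 199.0000
  x=7: (0.555/0.657) × 79 = 66.7352
  x=8: (0.529/0.657) × 46 = 37.0381
  x=9: (0.453/0.657) × 100 = 68.9498
  x=10: (0.408/0.657) × 89 = 55.2694
Sum = 199.0000 + 66.7352 + 37.0381 + 68.9498 + 55.2694 = 426.9924

426.99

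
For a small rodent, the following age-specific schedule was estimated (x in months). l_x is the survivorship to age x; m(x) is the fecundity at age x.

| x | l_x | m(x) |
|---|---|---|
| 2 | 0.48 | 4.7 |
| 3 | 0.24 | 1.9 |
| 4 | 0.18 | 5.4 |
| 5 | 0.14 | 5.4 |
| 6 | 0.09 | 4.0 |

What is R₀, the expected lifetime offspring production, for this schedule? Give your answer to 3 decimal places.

4.800

R₀ = Σ l_x m(x):
  age 2: 0.48 × 4.7 = 2.2560
  age 3: 0.24 × 1.9 = 0.4560
  age 4: 0.18 × 5.4 = 0.9720
  age 5: 0.14 × 5.4 = 0.7560
  age 6: 0.09 × 4.0 = 0.3600
R₀ = 2.2560 + 0.4560 + 0.9720 + 0.7560 + 0.3600 = 4.8000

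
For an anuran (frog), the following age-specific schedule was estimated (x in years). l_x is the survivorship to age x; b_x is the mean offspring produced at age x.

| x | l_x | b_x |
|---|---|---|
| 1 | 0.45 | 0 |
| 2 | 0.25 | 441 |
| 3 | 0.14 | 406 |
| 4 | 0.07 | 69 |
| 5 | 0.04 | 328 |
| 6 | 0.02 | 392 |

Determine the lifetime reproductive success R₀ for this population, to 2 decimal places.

R₀ = Σ l_x b_x:
  age 1: 0.45 × 0 = 0.0000
  age 2: 0.25 × 441 = 110.2500
  age 3: 0.14 × 406 = 56.8400
  age 4: 0.07 × 69 = 4.8300
  age 5: 0.04 × 328 = 13.1200
  age 6: 0.02 × 392 = 7.8400
R₀ = 0.0000 + 110.2500 + 56.8400 + 4.8300 + 13.1200 + 7.8400 = 192.8800

192.88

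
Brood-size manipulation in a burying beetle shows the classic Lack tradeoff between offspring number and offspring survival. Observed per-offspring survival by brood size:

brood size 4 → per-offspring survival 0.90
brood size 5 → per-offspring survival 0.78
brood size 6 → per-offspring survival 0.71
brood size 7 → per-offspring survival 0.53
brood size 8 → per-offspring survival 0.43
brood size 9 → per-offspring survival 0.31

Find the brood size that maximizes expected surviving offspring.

6

Expected surviving offspring = c × s(c):
  c=4: 4 × 0.90 = 3.600
  c=5: 5 × 0.78 = 3.900
  c=6: 6 × 0.71 = 4.260
  c=7: 7 × 0.53 = 3.710
  c=8: 8 × 0.43 = 3.440
  c=9: 9 × 0.31 = 2.790
Maximum at c = 6 (4.260 surviving offspring).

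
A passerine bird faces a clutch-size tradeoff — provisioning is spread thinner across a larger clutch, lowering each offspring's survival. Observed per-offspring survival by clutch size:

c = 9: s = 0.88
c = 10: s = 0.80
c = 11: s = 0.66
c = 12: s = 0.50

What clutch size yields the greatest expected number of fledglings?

10

Expected fledglings = c × s(c):
  c=9: 9 × 0.88 = 7.920
  c=10: 10 × 0.80 = 8.000
  c=11: 11 × 0.66 = 7.260
  c=12: 12 × 0.50 = 6.000
Maximum at c = 10 (8.000 fledglings).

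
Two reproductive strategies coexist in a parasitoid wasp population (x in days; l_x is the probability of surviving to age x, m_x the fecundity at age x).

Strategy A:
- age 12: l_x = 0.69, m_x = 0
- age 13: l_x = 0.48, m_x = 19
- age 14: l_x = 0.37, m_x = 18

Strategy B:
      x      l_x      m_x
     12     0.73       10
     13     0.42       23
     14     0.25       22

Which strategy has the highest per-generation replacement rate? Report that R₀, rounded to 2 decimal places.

Strategy A: R₀ = 0.69×0 + 0.48×19 + 0.37×18 = 15.7800
Strategy B: R₀ = 0.73×10 + 0.42×23 + 0.25×22 = 22.4600
Highest R₀: strategy B with 22.4600.

22.46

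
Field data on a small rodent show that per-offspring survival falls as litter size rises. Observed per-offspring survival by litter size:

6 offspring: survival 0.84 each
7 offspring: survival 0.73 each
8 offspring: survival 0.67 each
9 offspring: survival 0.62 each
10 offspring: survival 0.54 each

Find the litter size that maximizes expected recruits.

Expected recruits = c × s(c):
  c=6: 6 × 0.84 = 5.040
  c=7: 7 × 0.73 = 5.110
  c=8: 8 × 0.67 = 5.360
  c=9: 9 × 0.62 = 5.580
  c=10: 10 × 0.54 = 5.400
Maximum at c = 9 (5.580 recruits).

9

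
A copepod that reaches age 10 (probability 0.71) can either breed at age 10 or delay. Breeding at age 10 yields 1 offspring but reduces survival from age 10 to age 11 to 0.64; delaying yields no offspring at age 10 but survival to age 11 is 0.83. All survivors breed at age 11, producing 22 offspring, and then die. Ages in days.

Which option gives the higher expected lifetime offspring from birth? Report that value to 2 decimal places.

12.96

breed at age 10: R₀ = 0.71 × (1 + 0.64 × 22) = 0.71 × 15.0800 = 10.7068
delay to age 11: R₀ = 0.71 × (0.83 × 22) = 0.71 × 18.2600 = 12.9646
Higher: delay to age 11 (12.9646).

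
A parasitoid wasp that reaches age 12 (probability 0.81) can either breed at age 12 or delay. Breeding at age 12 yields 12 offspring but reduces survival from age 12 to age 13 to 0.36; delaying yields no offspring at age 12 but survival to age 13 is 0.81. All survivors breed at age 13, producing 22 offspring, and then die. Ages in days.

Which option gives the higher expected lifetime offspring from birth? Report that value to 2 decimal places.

breed at age 12: R₀ = 0.81 × (12 + 0.36 × 22) = 0.81 × 19.9200 = 16.1352
delay to age 13: R₀ = 0.81 × (0.81 × 22) = 0.81 × 17.8200 = 14.4342
Higher: breed at age 12 (16.1352).

16.14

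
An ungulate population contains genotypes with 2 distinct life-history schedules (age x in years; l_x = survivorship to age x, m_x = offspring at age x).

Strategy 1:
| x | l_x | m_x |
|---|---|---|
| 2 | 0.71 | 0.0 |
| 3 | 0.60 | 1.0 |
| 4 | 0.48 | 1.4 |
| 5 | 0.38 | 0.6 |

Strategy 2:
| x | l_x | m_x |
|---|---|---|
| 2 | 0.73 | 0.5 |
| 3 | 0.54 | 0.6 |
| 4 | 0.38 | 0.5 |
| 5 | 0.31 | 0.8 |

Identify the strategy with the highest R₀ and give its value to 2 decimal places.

Strategy 1: R₀ = 0.71×0.0 + 0.60×1.0 + 0.48×1.4 + 0.38×0.6 = 1.5000
Strategy 2: R₀ = 0.73×0.5 + 0.54×0.6 + 0.38×0.5 + 0.31×0.8 = 1.1270
Highest R₀: strategy 1 with 1.5000.

1.50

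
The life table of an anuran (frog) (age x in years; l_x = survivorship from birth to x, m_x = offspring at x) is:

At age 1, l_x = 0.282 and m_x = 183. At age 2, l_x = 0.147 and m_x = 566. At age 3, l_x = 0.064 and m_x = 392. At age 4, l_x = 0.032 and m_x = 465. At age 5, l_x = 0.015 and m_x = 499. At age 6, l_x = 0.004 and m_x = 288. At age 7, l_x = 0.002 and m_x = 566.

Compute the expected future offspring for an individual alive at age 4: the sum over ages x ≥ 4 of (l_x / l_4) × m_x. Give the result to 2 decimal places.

770.28

l_4 = 0.032. Conditional survival from age 4 to x is l_x / l_4.
  x=4: (0.032/0.032) × 465 = 465.0000
  x=5: (0.015/0.032) × 499 = 233.9062
  x=6: (0.004/0.032) × 288 = 36.0000
  x=7: (0.002/0.032) × 566 = 35.3750
Sum = 465.0000 + 233.9062 + 36.0000 + 35.3750 = 770.2812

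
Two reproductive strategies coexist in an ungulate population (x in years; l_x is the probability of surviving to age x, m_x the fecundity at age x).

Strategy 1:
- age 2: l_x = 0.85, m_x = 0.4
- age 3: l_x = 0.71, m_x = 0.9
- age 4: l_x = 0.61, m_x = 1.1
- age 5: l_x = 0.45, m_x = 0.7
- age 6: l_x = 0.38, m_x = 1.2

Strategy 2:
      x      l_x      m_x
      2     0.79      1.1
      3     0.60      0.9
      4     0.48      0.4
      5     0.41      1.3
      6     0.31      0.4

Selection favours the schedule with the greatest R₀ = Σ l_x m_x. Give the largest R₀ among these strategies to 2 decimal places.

2.42

Strategy 1: R₀ = 0.85×0.4 + 0.71×0.9 + 0.61×1.1 + 0.45×0.7 + 0.38×1.2 = 2.4210
Strategy 2: R₀ = 0.79×1.1 + 0.60×0.9 + 0.48×0.4 + 0.41×1.3 + 0.31×0.4 = 2.2580
Highest R₀: strategy 1 with 2.4210.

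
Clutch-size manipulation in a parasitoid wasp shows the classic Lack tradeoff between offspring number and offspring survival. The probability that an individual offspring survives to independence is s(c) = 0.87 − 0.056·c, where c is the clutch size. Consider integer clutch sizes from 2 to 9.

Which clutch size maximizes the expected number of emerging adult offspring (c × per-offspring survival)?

Expected emerging adult offspring = c × s(c):
  c=2: 2 × 0.758 = 1.516
  c=3: 3 × 0.702 = 2.106
  c=4: 4 × 0.646 = 2.584
  c=5: 5 × 0.590 = 2.950
  c=6: 6 × 0.534 = 3.204
  c=7: 7 × 0.478 = 3.346
  c=8: 8 × 0.422 = 3.376
  c=9: 9 × 0.366 = 3.294
Maximum at c = 8 (3.376 emerging adult offspring).

8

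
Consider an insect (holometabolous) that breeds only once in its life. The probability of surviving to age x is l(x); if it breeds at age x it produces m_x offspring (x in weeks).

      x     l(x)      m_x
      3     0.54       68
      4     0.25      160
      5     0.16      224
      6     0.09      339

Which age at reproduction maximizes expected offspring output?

4

Expected offspring if breeding at age x = l(x) × m_x:
  age 3: 0.54 × 68 = 36.720
  age 4: 0.25 × 160 = 40.000
  age 5: 0.16 × 224 = 35.840
  age 6: 0.09 × 339 = 30.510
Maximum at age 4 (40.000).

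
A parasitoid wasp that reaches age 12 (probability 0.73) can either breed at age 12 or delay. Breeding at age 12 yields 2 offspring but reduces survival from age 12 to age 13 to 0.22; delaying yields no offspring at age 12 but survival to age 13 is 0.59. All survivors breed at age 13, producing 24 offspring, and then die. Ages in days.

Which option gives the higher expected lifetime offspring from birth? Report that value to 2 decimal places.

breed at age 12: R₀ = 0.73 × (2 + 0.22 × 24) = 0.73 × 7.2800 = 5.3144
delay to age 13: R₀ = 0.73 × (0.59 × 24) = 0.73 × 14.1600 = 10.3368
Higher: delay to age 13 (10.3368).

10.34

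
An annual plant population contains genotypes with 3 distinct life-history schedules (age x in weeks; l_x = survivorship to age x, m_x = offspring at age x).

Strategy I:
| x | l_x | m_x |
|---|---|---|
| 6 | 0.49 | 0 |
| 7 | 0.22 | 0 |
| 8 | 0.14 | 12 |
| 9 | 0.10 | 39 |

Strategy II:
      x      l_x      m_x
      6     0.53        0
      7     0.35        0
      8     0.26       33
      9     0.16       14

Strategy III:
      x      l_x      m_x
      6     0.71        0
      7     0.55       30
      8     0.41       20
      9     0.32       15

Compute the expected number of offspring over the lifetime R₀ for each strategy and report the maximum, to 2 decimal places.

29.50

Strategy I: R₀ = 0.49×0 + 0.22×0 + 0.14×12 + 0.10×39 = 5.5800
Strategy II: R₀ = 0.53×0 + 0.35×0 + 0.26×33 + 0.16×14 = 10.8200
Strategy III: R₀ = 0.71×0 + 0.55×30 + 0.41×20 + 0.32×15 = 29.5000
Highest R₀: strategy III with 29.5000.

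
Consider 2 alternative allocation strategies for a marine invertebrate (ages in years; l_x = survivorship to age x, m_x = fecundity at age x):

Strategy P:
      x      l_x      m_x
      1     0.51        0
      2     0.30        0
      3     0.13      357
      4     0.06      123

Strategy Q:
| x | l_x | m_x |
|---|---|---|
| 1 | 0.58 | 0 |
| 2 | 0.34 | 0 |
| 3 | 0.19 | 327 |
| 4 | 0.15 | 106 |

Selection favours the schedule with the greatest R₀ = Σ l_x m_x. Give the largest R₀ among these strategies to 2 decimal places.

Strategy P: R₀ = 0.51×0 + 0.30×0 + 0.13×357 + 0.06×123 = 53.7900
Strategy Q: R₀ = 0.58×0 + 0.34×0 + 0.19×327 + 0.15×106 = 78.0300
Highest R₀: strategy Q with 78.0300.

78.03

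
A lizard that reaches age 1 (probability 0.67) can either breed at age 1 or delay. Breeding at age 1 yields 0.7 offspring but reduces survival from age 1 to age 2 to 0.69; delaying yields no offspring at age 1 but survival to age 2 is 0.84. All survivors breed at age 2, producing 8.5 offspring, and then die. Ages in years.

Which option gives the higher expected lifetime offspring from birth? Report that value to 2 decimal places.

breed at age 1: R₀ = 0.67 × (0.7 + 0.69 × 8.5) = 0.67 × 6.5650 = 4.3986
delay to age 2: R₀ = 0.67 × (0.84 × 8.5) = 0.67 × 7.1400 = 4.7838
Higher: delay to age 2 (4.7838).

4.78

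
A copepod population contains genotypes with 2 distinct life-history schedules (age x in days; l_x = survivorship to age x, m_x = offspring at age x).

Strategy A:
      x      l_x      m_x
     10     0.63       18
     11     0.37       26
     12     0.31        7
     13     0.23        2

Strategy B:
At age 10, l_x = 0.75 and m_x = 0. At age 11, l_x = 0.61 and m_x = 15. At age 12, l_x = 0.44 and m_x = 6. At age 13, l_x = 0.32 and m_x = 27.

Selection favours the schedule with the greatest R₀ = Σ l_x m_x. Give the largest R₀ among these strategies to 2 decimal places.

Strategy A: R₀ = 0.63×18 + 0.37×26 + 0.31×7 + 0.23×2 = 23.5900
Strategy B: R₀ = 0.75×0 + 0.61×15 + 0.44×6 + 0.32×27 = 20.4300
Highest R₀: strategy A with 23.5900.

23.59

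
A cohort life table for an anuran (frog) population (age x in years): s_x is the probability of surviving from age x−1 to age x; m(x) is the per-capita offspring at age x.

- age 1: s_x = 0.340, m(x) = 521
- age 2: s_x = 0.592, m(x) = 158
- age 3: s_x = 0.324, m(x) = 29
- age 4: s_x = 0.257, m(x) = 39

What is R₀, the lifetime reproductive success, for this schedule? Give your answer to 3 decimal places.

211.487

Survivorship from birth: l_x = s_1·s_2·…·s_x.
  l_1 = 0.34000
  l_2 = 0.20128
  l_3 = 0.06521
  l_4 = 0.01676
R₀ = Σ l_x m(x):
  age 1: 0.34000 × 521 = 177.1400
  age 2: 0.20128 × 158 = 31.8022
  age 3: 0.06521 × 29 = 1.8911
  age 4: 0.01676 × 39 = 0.6536
R₀ = 177.1400 + 31.8022 + 1.8911 + 0.6536 = 211.4870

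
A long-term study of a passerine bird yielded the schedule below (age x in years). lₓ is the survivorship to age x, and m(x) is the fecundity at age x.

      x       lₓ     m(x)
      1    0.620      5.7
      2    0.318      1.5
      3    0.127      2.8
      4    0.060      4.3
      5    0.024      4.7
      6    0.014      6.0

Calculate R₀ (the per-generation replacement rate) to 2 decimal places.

4.82

R₀ = Σ lₓ m(x):
  age 1: 0.620 × 5.7 = 3.5340
  age 2: 0.318 × 1.5 = 0.4770
  age 3: 0.127 × 2.8 = 0.3556
  age 4: 0.060 × 4.3 = 0.2580
  age 5: 0.024 × 4.7 = 0.1128
  age 6: 0.014 × 6.0 = 0.0840
R₀ = 3.5340 + 0.4770 + 0.3556 + 0.2580 + 0.1128 + 0.0840 = 4.8214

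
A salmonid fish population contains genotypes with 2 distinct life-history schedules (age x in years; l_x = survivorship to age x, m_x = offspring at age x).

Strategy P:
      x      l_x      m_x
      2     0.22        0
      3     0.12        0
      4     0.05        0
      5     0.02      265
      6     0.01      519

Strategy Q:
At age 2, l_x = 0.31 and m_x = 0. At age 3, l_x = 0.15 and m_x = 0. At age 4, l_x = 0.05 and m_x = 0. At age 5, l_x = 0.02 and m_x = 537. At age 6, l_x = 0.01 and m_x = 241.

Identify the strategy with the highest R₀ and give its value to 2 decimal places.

Strategy P: R₀ = 0.22×0 + 0.12×0 + 0.05×0 + 0.02×265 + 0.01×519 = 10.4900
Strategy Q: R₀ = 0.31×0 + 0.15×0 + 0.05×0 + 0.02×537 + 0.01×241 = 13.1500
Highest R₀: strategy Q with 13.1500.

13.15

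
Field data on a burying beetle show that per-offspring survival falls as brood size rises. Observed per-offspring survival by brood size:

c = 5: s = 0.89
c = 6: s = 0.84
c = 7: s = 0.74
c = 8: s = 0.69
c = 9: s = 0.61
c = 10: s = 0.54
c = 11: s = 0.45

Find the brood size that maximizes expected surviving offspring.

8

Expected surviving offspring = c × s(c):
  c=5: 5 × 0.89 = 4.450
  c=6: 6 × 0.84 = 5.040
  c=7: 7 × 0.74 = 5.180
  c=8: 8 × 0.69 = 5.520
  c=9: 9 × 0.61 = 5.490
  c=10: 10 × 0.54 = 5.400
  c=11: 11 × 0.45 = 4.950
Maximum at c = 8 (5.520 surviving offspring).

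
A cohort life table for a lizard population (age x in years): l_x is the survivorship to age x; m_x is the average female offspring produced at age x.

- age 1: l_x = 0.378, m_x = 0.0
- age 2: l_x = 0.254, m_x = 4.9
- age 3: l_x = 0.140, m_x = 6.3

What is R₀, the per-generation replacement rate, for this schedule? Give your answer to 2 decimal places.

2.13

R₀ = Σ l_x m_x:
  age 1: 0.378 × 0.0 = 0.0000
  age 2: 0.254 × 4.9 = 1.2446
  age 3: 0.140 × 6.3 = 0.8820
R₀ = 0.0000 + 1.2446 + 0.8820 = 2.1266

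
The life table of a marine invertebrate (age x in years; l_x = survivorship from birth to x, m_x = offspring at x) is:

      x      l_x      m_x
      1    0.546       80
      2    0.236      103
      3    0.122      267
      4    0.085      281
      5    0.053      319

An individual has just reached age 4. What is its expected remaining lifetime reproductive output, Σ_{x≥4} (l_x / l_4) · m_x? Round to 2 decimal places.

479.91

l_4 = 0.085. Conditional survival from age 4 to x is l_x / l_4.
  x=4: (0.085/0.085) × 281 = 281.0000
  x=5: (0.053/0.085) × 319 = 198.9059
Sum = 281.0000 + 198.9059 = 479.9059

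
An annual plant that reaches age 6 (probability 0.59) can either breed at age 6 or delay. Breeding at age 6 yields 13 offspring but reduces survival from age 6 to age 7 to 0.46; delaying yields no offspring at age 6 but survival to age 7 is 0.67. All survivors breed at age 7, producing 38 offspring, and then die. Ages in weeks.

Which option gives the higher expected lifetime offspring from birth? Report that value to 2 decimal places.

17.98

breed at age 6: R₀ = 0.59 × (13 + 0.46 × 38) = 0.59 × 30.4800 = 17.9832
delay to age 7: R₀ = 0.59 × (0.67 × 38) = 0.59 × 25.4600 = 15.0214
Higher: breed at age 6 (17.9832).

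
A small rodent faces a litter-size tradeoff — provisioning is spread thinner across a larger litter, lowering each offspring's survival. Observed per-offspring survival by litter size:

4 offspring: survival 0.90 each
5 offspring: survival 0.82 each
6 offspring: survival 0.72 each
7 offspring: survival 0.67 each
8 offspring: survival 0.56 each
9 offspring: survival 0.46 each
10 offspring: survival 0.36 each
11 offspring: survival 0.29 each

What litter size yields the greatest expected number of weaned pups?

Expected weaned pups = c × s(c):
  c=4: 4 × 0.90 = 3.600
  c=5: 5 × 0.82 = 4.100
  c=6: 6 × 0.72 = 4.320
  c=7: 7 × 0.67 = 4.690
  c=8: 8 × 0.56 = 4.480
  c=9: 9 × 0.46 = 4.140
  c=10: 10 × 0.36 = 3.600
  c=11: 11 × 0.29 = 3.190
Maximum at c = 7 (4.690 weaned pups).

7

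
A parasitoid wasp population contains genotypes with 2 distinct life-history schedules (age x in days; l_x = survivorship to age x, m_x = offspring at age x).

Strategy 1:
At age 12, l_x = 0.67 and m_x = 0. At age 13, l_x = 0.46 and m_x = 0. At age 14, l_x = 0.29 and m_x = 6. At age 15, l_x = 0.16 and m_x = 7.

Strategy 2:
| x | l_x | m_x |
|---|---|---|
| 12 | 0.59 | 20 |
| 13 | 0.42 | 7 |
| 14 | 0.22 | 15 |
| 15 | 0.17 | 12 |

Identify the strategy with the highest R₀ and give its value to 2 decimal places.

Strategy 1: R₀ = 0.67×0 + 0.46×0 + 0.29×6 + 0.16×7 = 2.8600
Strategy 2: R₀ = 0.59×20 + 0.42×7 + 0.22×15 + 0.17×12 = 20.0800
Highest R₀: strategy 2 with 20.0800.

20.08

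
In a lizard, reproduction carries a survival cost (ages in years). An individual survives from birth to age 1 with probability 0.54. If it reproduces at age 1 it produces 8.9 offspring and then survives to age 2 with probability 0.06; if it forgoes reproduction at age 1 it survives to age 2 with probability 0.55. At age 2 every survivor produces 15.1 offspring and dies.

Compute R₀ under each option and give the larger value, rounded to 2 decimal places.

breed at age 1: R₀ = 0.54 × (8.9 + 0.06 × 15.1) = 0.54 × 9.8060 = 5.2952
delay to age 2: R₀ = 0.54 × (0.55 × 15.1) = 0.54 × 8.3050 = 4.4847
Higher: breed at age 1 (5.2952).

5.30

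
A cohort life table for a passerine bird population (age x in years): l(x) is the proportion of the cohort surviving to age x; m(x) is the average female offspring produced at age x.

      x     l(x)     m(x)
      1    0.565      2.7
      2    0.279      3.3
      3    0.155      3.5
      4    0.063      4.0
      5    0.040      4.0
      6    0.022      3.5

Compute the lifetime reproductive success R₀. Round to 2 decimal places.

R₀ = Σ l(x) m(x):
  age 1: 0.565 × 2.7 = 1.5255
  age 2: 0.279 × 3.3 = 0.9207
  age 3: 0.155 × 3.5 = 0.5425
  age 4: 0.063 × 4.0 = 0.2520
  age 5: 0.040 × 4.0 = 0.1600
  age 6: 0.022 × 3.5 = 0.0770
R₀ = 1.5255 + 0.9207 + 0.5425 + 0.2520 + 0.1600 + 0.0770 = 3.4777

3.48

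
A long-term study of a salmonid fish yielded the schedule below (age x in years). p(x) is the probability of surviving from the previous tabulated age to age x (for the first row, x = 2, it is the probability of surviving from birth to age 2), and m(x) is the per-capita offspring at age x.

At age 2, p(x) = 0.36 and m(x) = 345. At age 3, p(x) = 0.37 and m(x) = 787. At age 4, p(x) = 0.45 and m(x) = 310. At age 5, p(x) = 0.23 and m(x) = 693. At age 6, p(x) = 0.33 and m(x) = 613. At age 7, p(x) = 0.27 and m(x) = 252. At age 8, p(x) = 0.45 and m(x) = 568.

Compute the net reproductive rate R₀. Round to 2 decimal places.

260.58

Survivorship from birth: l_x = p_2·p_3·…·p_x.
  l_2 = 0.36000
  l_3 = 0.13320
  l_4 = 0.05994
  l_5 = 0.01379
  l_6 = 0.00455
  l_7 = 0.00123
  l_8 = 0.00055
R₀ = Σ l_x m(x):
  age 2: 0.36000 × 345 = 124.2000
  age 3: 0.13320 × 787 = 104.8284
  age 4: 0.05994 × 310 = 18.5814
  age 5: 0.01379 × 693 = 9.5565
  age 6: 0.00455 × 613 = 2.7892
  age 7: 0.00123 × 252 = 0.3100
  age 8: 0.00055 × 568 = 0.3124
R₀ = 124.2000 + 104.8284 + 18.5814 + 9.5565 + 2.7892 + 0.3100 + 0.3124 = 260.5778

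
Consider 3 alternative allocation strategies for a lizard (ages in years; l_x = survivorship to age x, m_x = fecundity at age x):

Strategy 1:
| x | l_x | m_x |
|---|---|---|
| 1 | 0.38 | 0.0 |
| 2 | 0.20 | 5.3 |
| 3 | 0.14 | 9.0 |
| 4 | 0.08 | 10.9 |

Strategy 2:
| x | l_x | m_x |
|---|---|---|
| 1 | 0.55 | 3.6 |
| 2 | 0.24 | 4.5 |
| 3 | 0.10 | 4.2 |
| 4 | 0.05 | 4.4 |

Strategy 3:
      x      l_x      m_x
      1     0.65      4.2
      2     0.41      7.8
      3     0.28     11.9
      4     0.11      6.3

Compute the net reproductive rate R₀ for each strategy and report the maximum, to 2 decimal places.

9.95

Strategy 1: R₀ = 0.38×0.0 + 0.20×5.3 + 0.14×9.0 + 0.08×10.9 = 3.1920
Strategy 2: R₀ = 0.55×3.6 + 0.24×4.5 + 0.10×4.2 + 0.05×4.4 = 3.7000
Strategy 3: R₀ = 0.65×4.2 + 0.41×7.8 + 0.28×11.9 + 0.11×6.3 = 9.9530
Highest R₀: strategy 3 with 9.9530.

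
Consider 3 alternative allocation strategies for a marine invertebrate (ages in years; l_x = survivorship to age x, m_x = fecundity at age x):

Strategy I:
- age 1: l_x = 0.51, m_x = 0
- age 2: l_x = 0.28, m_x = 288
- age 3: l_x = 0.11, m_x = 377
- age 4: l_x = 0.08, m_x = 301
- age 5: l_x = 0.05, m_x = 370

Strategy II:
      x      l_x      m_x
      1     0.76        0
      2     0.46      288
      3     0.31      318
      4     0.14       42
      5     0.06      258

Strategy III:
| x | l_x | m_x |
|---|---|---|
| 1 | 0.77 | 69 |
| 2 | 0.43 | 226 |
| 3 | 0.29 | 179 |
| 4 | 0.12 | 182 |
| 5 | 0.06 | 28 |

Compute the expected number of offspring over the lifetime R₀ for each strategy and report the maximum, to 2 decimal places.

252.42

Strategy I: R₀ = 0.51×0 + 0.28×288 + 0.11×377 + 0.08×301 + 0.05×370 = 164.6900
Strategy II: R₀ = 0.76×0 + 0.46×288 + 0.31×318 + 0.14×42 + 0.06×258 = 252.4200
Strategy III: R₀ = 0.77×69 + 0.43×226 + 0.29×179 + 0.12×182 + 0.06×28 = 225.7400
Highest R₀: strategy II with 252.4200.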